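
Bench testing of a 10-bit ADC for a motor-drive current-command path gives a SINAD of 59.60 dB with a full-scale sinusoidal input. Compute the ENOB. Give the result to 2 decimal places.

9.61 bits

(59.60 − 1.76) / 6.02 = 57.84/6.02 = 9.6080 effective bits.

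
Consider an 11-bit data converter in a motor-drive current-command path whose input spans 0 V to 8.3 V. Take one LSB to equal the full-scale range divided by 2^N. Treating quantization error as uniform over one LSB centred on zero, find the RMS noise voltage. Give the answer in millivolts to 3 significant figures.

V_FS = 8.3 V.
LSB = 8.3 V / 2^11 = 4.0527 mV.
σ_q = LSB/√12 = 4.0527 mV/3.4641 = 1.17 mV.

1.17 mV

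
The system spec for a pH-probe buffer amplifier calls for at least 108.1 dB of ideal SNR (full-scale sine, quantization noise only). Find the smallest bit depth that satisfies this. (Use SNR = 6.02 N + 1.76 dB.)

Required N = ⌈(108.1 − 1.76)/6.02⌉ = ⌈17.664⌉ = 18.

18 bits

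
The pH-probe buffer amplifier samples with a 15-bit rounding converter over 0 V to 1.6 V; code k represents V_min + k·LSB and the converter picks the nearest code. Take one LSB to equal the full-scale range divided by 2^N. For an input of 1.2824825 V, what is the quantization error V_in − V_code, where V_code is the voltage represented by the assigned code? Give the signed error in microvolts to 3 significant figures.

+11.8 µV

V_FS = 1.6 V. LSB = 1.6 V / 2^15 ≈ 48.83 µV.
Position in LSBs: (1.2824825 − (0)) × 32768/1.6 = 26265.2416; rounding gives k = 26265.
V_code = 0 + (26265/32768) × 1.6 = 1.2824707031 V.
e = 1.2824825 − (1.2824707031) = +11.8 µV.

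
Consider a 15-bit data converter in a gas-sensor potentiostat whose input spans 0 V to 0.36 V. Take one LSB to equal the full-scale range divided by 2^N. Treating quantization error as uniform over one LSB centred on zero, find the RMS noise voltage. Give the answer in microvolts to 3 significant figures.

Range is 0.36 V.
LSB = 0.36 V ÷ 2^15 = 0.36/32768 V = 10.986 µV.
V_rms = LSB/√12 = 10.986 µV / √12 = 3.17 µV.

3.17 µV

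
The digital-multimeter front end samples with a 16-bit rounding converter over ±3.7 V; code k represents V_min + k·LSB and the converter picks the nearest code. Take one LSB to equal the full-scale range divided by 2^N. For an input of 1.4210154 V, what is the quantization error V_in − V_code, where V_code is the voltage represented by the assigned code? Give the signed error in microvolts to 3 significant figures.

Full-scale range = 3.7 V − (-3.7 V) = 7.4 V. LSB = 7.4 V / 2^16 ≈ 112.9 µV.
Position in LSBs: (1.4210154 − (-3.7)) × 65536/7.4 = 45352.8196; rounding gives k = 45353.
Reconstructed level: -3.7 + 45353 × 7.4/65536 V = 1.4210357666 V.
V_in − V_code = 1.4210154 − (1.4210357666) = −20.4 µV.

−20.4 µV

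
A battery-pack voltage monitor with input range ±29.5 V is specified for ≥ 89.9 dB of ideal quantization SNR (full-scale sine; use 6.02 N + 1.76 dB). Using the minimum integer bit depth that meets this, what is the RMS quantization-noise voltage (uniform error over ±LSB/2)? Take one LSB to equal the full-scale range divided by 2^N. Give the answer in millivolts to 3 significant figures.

Span: 29.5 V − (-29.5 V) = 59 V.
6.02 N + 1.76 ≥ 89.9 gives N ≥ 14.641, so the minimum integer is 15.
LSB = 59 V / 2^15 = 1.8005 mV.
V_rms = LSB/√12 = 0.520 mV.

0.520 mV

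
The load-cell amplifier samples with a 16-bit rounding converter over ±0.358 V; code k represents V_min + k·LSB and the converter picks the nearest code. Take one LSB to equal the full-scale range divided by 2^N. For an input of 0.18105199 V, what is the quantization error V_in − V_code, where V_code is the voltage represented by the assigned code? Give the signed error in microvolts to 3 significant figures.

−1.97 µV

Span: 0.358 V − (-0.358 V) = 0.716 V. LSB = 0.716 V / 2^16 ≈ 10.93 µV.
Position in LSBs: (0.18105199 − (-0.358)) × 65536/0.716 = 49339.8201; rounding gives k = 49340.
V_code = V_min + k × range/2^16 = -0.358 + 49340 × 0.716/65536 = 0.18105395508 V.
Error = V_in − V_code = 0.18105199 − (0.18105395508) = −1.97 µV.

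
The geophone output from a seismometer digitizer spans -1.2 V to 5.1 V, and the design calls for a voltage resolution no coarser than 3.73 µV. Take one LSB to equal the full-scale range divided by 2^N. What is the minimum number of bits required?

Span: 5.1 V − (-1.2 V) = 6.3 V.
Need 2^N ≥ 6.3 V / 3.73 µV = 1.689e6 → N_min = 21.

21 bits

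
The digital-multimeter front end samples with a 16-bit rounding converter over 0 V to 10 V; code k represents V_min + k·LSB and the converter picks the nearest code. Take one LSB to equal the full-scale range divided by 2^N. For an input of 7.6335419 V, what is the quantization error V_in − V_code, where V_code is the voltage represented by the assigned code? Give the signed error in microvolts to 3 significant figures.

+27.5 µV

Range is 10 V. LSB = 10 V / 2^16 ≈ 152.6 µV.
Position in LSBs: (7.6335419 − (0)) × 65536/10 = 50027.1802; rounding gives k = 50027.
V_code = 0 + (50027/65536) × 10 = 7.6335144043 V.
e = 7.6335419 − (7.6335144043) = +27.5 µV.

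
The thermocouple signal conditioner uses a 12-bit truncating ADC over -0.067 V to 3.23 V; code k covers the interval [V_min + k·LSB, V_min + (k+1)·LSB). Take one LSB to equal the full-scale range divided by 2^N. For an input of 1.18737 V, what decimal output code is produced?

Range = 3.23 − (-0.067) = 3.297 V. LSB = 3.297 V / 2^12 ≈ 0.8049 mV.
(V_in − V_min) × 2^12/range = (1.18737 − (-0.067)) × 4096/3.297 = 1558.356.
Floor → code = 1558.

1558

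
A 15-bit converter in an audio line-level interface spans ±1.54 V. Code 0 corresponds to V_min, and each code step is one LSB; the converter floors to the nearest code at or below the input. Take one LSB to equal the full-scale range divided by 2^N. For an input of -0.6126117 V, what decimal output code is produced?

Span: 1.54 V − (-1.54 V) = 3.08 V. LSB = 3.08 V / 2^15 ≈ 93.99 µV.
V_in − V_min = -0.6126117 − (-1.54) = 0.9273883 V.
Divide by LSB: 0.9273883 × 32768/3.08 = 9866.4480.
Truncating gives code 9866.

9866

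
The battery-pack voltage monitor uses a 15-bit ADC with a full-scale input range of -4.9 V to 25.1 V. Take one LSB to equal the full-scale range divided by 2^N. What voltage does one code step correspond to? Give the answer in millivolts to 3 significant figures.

0.916 mV

The full-scale span is 25.1 − (-4.9) = 30 V.
There are 2^15 = 32768 steps.
LSB = 30 V ÷ 2^15 = 30/32768 V = 0.916 mV.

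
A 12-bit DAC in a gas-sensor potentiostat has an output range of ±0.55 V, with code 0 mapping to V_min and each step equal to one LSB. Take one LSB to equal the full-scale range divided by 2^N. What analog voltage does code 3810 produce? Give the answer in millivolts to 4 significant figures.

473.2 mV

Span: 0.55 V − (-0.55 V) = 1.1 V. LSB = 1.1 V / 2^12.
V_out = -0.55 + 3810 × (1.1/4096) V
      = -0.55 V + 1.02319 V = 0.473193 V.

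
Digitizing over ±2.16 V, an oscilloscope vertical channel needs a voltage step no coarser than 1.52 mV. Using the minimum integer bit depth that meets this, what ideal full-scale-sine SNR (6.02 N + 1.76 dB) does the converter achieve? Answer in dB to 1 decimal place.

Full-scale range = 2.16 V − (-2.16 V) = 4.32 V.
Required number of levels: 4.32/1.52 mV = 2842.1; smallest N with 2^N ≥ that is 12.
Ideal SNR at N = 12: 6.02·12 + 1.76 = 74.0 dB.

74.0 dB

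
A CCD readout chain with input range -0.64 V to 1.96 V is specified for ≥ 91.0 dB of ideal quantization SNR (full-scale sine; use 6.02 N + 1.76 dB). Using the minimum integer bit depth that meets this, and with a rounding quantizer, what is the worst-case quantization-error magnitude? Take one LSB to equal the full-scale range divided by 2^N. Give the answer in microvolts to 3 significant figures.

39.7 µV

The full-scale span is 1.96 − (-0.64) = 2.6 V.
Solving 6.02 N ≥ 91.0 − 1.76: N ≥ 14.824. Round up → N = 15.
Step size = 2.6/32768 V = 79.346 µV.
Half an LSB is 39.7 µV.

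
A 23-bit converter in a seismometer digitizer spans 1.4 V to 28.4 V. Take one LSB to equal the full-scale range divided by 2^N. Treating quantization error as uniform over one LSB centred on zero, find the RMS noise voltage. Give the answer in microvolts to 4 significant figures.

Range = 28.4 − (1.4) = 27 V.
One LSB is 27 V / 8388608 = 3.21865 µV.
σ_q = LSB/√12 = 3.21865 µV/3.4641 = 0.9291 µV.

0.9291 µV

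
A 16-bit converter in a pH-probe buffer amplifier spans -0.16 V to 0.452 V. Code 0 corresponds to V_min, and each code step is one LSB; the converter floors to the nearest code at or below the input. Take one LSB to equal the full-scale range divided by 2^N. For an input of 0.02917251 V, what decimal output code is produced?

20257

Span: 0.452 V − (-0.16 V) = 0.612 V. LSB = 0.612 V / 2^16 ≈ 9.338 µV.
(V_in − V_min) × 2^16/range = (0.02917251 − (-0.16)) × 65536/0.612 = 20257.532.
Floor → code = 20257.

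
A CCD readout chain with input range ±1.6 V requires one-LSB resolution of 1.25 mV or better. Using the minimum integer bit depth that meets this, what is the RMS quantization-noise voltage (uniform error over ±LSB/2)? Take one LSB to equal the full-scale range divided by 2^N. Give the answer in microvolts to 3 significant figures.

226 µV

Span: 1.6 V − (-1.6 V) = 3.2 V.
Need 2^N ≥ 3.2 V / 1.25 mV = 2560 → N_min = 12.
LSB = 3.2 V ÷ 2^12 = 3.2/4096 V = 0.78125 mV.
σ_q = LSB/√12 = 0.78125 mV/3.4641 = 226 µV.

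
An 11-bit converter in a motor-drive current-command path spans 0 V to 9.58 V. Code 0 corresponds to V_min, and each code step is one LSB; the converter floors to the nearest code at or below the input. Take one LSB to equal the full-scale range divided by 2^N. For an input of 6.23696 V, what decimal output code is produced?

1333

Range is 9.58 V. LSB = 9.58 V / 2^11 ≈ 4.678 mV.
(V_in − V_min) × 2^11/range = (6.23696 − (0)) × 2048/9.58 = 1333.329.
Floor → code = 1333.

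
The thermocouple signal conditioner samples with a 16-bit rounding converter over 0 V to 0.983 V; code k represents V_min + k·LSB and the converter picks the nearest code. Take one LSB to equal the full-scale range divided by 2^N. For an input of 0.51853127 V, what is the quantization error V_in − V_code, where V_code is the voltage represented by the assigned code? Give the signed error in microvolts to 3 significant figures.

V_FS = 0.983 V. LSB = 0.983 V / 2^16 ≈ 15.00 µV.
(V_in − V_min)/LSB = (0.51853127 − (0)) × 65536/0.983 = 34570.1580 → nearest code k = 34570.
Reconstructed level: 0 + 34570 × 0.983/65536 V = 0.51852890015 V.
e = 0.51853127 − (0.51852890015) = +2.37 µV.

+2.37 µV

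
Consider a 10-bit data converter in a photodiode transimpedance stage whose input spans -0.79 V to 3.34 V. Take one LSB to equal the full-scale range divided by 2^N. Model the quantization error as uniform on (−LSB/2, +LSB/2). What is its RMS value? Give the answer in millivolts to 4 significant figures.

Span: 3.34 V − (-0.79 V) = 4.13 V.
Step size = 4.13/1024 V = 4.03320 mV.
V_rms = LSB/√12 = 4.03320 mV / √12 = 1.164 mV.

1.164 mV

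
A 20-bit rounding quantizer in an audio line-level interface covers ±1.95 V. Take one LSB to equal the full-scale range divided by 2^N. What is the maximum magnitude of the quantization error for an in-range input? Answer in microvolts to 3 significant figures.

1.86 µV

Span: 1.95 V − (-1.95 V) = 3.9 V.
One LSB is 3.9 V / 1048576 = 3.7193 µV.
A rounding quantizer has |error| ≤ LSB/2 = 1.86 µV.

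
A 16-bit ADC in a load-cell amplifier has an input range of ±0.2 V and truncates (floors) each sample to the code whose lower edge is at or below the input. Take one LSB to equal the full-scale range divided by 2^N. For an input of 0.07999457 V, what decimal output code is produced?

45874

Range = 0.2 − (-0.2) = 0.4 V. LSB = 0.4 V / 2^16 ≈ 6.104 µV.
V_in − V_min = 0.07999457 − (-0.2) = 0.27999457 V.
Divide by LSB: 0.27999457 × 65536/0.4 = 45874.3103.
Truncating gives code 45874.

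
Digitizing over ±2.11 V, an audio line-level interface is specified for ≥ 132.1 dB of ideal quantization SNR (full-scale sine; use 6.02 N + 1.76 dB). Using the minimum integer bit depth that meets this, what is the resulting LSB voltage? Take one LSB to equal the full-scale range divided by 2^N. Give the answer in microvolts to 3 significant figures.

1.01 µV

Span: 2.11 V − (-2.11 V) = 4.22 V.
Solving 6.02 N ≥ 132.1 − 1.76: N ≥ 21.651. Round up → N = 22.
One LSB is 4.22 V / 4194304 = 1.01 µV.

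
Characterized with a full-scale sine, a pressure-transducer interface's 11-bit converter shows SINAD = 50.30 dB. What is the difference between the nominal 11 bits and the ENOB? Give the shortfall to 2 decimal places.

N_eff = (50.30 − 1.76)/6.02 = 8.0631 bits.
Lost resolution: 11 − 8.0631 = 2.9369 bits.

2.94 bits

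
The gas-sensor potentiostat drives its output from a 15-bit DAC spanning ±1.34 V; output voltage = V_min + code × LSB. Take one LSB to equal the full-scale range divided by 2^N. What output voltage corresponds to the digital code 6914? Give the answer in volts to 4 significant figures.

Full-scale range = 1.34 V − (-1.34 V) = 2.68 V. LSB = 2.68 V / 2^15.
V_out = V_min + code × LSB = -1.34 V + 6914 × 2.68 V / 32768
      = -1.34 + 0.565476 = -0.774524 V.

-0.7745 V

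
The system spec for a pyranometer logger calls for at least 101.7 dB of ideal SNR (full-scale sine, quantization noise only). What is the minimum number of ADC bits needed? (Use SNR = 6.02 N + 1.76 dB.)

17 bits

N ≥ (101.7 − 1.76)/6.02 = 16.601 → N_min = 17.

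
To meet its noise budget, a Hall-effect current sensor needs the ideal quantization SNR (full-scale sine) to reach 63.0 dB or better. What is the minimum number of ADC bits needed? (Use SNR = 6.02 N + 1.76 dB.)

11 bits

Solving 6.02 N ≥ 63.0 − 1.76: N ≥ 10.173. Round up → N = 11.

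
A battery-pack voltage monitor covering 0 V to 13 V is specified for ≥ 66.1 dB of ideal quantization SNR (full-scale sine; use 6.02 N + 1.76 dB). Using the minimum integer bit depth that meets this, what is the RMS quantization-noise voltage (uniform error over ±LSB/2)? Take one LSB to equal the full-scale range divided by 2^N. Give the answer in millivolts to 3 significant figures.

1.83 mV

Span = 13 V.
N ≥ (66.1 − 1.76)/6.02 = 10.688 → N_min = 11.
One LSB is 13 V / 2048 = 6.3477 mV.
V_rms = LSB/√12 = 1.83 mV.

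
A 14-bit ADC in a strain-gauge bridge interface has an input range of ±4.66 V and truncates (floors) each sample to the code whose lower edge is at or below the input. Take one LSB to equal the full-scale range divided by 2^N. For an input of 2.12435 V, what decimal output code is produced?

Full-scale range = 4.66 V − (-4.66 V) = 9.32 V. LSB = 9.32 V / 2^14 ≈ 0.5688 mV.
V_in − V_min = 2.12435 − (-4.66) = 6.78435 V.
Divide by LSB: 6.78435 × 16384/9.32 = 11926.4797.
Truncating gives code 11926.

11926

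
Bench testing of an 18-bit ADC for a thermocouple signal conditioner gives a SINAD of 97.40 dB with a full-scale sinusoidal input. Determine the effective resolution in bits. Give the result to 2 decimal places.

15.89 bits

ENOB = (97.40 − 1.76)/6.02 = 15.8870 bits.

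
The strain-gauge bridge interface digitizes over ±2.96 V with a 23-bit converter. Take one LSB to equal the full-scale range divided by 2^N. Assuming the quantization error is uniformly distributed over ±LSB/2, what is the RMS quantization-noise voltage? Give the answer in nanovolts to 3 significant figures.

The full-scale span is 2.96 − (-2.96) = 5.92 V.
LSB = 5.92 V ÷ 2^23 = 5.92/8388608 V = 0.70572 µV.
σ_q = LSB/√12 = 0.70572 µV/3.4641 = 204 nV.

204 nV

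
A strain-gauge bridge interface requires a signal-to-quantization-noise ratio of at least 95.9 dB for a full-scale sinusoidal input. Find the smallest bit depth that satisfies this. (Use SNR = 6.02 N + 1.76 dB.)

16 bits

6.02 N + 1.76 ≥ 95.9 gives N ≥ 15.638, so the minimum integer is 16.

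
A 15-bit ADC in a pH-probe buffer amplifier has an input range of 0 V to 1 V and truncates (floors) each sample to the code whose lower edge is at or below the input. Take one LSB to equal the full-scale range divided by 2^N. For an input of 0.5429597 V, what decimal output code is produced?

17791

Range is 1 V. LSB = 1 V / 2^15 ≈ 30.52 µV.
code = ⌊(V_in − V_min)/LSB⌋ = ⌊(V_in − V_min) × 2^15 / range⌋
     = ⌊(0.5429597 − (0)) × 32768 / 1⌋ = ⌊0.5429597 × 32768/1⌋
     = ⌊17791.703⌋ = 17791.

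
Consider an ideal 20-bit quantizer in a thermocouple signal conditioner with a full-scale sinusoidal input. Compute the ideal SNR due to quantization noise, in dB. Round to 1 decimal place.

122.2 dB

For an ideal N-bit converter with full-scale sine input, SNR = 6.02 N + 1.76 dB. SNR = 6.02 × 20 + 1.76 = 120.40 + 1.76 = 122.16 dB.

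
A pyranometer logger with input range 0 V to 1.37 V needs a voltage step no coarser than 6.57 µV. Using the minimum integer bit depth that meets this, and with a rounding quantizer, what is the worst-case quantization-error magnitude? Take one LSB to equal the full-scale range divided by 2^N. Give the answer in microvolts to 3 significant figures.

Full-scale range = 1.37 V.
Levels needed ≥ 1.37/6.57 µV = 208500. 2^18 = 262144 suffices, so N_min = 18.
One LSB is 1.37 V / 262144 = 5.2261 µV.
|e|_max = LSB/2 = 2.61 µV.

2.61 µV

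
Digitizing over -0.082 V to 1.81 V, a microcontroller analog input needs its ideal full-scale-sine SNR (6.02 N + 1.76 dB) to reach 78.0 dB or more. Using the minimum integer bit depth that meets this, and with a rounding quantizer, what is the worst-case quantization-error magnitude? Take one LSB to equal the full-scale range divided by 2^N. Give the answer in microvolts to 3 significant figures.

The full-scale span is 1.81 − (-0.082) = 1.892 V.
6.02 N + 1.76 ≥ 78.0 gives N ≥ 12.664, so the minimum integer is 13.
Step size = 1.892/8192 V = 230.96 µV.
Max error for round-to-nearest is LSB/2 = 115 µV.

115 µV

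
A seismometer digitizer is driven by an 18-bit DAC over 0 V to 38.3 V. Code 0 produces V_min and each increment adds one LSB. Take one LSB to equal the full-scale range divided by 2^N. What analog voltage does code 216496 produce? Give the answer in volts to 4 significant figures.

Range is 38.3 V. LSB = 38.3 V / 2^18.
V_out = V_min + code × LSB = 0 V + 216496 × 38.3 V / 262144
      = 0 V + 31.6307 V = 31.6307 V.

31.63 V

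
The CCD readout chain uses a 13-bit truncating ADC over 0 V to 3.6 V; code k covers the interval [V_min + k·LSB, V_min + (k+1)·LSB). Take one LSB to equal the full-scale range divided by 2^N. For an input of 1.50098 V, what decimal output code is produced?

3415

Span = 3.6 V. LSB = 3.6 V / 2^13 ≈ 439.5 µV.
(V_in − V_min) × 2^13/range = (1.50098 − (0)) × 8192/3.6 = 3415.563.
Floor → code = 3415.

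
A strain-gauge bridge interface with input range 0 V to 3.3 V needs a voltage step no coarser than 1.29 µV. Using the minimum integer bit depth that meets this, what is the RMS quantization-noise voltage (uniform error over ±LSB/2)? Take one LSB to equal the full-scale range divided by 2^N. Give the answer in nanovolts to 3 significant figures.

Span = 3.3 V.
Need 2^N ≥ 3.3 V / 1.29 µV = 2.558e6 → N_min = 22.
One LSB is 3.3 V / 4194304 = 0.78678 µV.
σ_q = LSB/√12 = 0.78678 µV/3.4641 = 227 nV.

227 nV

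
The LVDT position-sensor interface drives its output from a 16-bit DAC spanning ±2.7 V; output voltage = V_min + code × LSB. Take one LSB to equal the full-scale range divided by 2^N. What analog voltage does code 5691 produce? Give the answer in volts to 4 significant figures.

-2.231 V

Range = 2.7 − (-2.7) = 5.4 V. LSB = 5.4 V / 2^16.
V_out = V_min + code × LSB = -2.7 V + 5691 × 5.4 V / 65536
      = -2.7 V + 0.468924 V = -2.23108 V.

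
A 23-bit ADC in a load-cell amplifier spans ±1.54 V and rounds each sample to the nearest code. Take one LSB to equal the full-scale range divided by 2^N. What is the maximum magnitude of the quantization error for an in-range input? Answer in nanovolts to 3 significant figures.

Span: 1.54 V − (-1.54 V) = 3.08 V.
LSB = 3.08 V / 2^23 = 367.16 nV.
Worst-case error for round-to-nearest is half an LSB: 184 nV.

184 nV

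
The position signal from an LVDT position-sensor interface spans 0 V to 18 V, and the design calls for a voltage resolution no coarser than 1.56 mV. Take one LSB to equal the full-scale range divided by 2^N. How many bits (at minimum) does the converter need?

V_FS = 18 V.
Levels needed ≥ 18/1.56 mV = 11540. 2^14 = 16384 suffices, so N_min = 14.

14 bits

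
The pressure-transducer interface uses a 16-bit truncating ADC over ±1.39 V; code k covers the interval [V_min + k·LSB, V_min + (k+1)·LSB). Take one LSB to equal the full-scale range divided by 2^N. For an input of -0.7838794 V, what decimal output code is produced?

Range = 1.39 − (-1.39) = 2.78 V. LSB = 2.78 V / 2^16 ≈ 42.42 µV.
code = ⌊(V_in − V_min)/LSB⌋ = ⌊(V_in − V_min) × 2^16 / range⌋
     = ⌊(-0.7838794 − (-1.39)) × 65536 / 2.78⌋ = ⌊0.6061206 × 65536/2.78⌋
     = ⌊14288.748⌋ = 14288.

14288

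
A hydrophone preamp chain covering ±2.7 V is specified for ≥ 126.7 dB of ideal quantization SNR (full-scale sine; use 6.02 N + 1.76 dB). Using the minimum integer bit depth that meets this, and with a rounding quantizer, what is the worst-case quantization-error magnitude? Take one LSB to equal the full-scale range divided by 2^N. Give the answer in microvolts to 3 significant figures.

The full-scale span is 2.7 − (-2.7) = 5.4 V.
6.02 N + 1.76 ≥ 126.7 gives N ≥ 20.754, so the minimum integer is 21.
LSB = 5.4 V / 2^21 = 2.5749 µV.
Half an LSB is 1.29 µV.

1.29 µV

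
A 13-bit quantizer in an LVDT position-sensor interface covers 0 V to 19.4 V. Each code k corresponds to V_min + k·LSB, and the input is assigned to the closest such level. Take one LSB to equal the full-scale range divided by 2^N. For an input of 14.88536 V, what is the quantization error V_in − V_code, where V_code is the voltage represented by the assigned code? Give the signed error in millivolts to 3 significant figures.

−0.919 mV

Full-scale range = 19.4 V. LSB = 19.4 V / 2^13 ≈ 2.368 mV.
Position in LSBs: (14.88536 − (0)) × 8192/19.4 = 6285.6118; rounding gives k = 6286.
V_code = V_min + k × range/2^13 = 0 + 6286 × 19.4/8192 = 14.88627930 V.
Error = V_in − V_code = 14.88536 − (14.88627930) = −0.919 mV.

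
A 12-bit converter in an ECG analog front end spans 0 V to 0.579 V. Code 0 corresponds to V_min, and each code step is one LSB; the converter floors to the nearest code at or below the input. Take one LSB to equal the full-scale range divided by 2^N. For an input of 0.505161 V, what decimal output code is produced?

3573

V_FS = 0.579 V. LSB = 0.579 V / 2^12 ≈ 141.4 µV.
V_in − V_min = 0.505161 − (0) = 0.505161 V.
Divide by LSB: 0.505161 × 4096/0.579 = 3573.6433.
Truncating gives code 3573.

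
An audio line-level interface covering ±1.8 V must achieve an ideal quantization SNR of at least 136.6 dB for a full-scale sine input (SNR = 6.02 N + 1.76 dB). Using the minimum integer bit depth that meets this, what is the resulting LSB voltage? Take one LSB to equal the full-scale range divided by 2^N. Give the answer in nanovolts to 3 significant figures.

Full-scale range = 1.8 V − (-1.8 V) = 3.6 V.
N ≥ (136.6 − 1.76)/6.02 = 22.399 → N_min = 23.
LSB = 3.6 V ÷ 2^23 = 3.6/8388608 V = 429 nV.

429 nV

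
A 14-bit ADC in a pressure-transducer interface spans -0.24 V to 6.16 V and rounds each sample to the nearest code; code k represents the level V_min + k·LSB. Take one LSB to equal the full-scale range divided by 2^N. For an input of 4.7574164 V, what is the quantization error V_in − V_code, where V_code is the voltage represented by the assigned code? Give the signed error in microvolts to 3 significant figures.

+151 µV

Span: 6.16 V − (-0.24 V) = 6.4 V. LSB = 6.4 V / 2^14 ≈ 390.6 µV.
(V_in − V_min)/LSB = (4.7574164 − (-0.24)) × 16384/6.4 = 12793.3860 → nearest code k = 12793.
Reconstructed level: -0.24 + 12793 × 6.4/16384 V = 4.7572656250 V.
V_in − V_code = 4.7574164 − (4.7572656250) = +151 µV.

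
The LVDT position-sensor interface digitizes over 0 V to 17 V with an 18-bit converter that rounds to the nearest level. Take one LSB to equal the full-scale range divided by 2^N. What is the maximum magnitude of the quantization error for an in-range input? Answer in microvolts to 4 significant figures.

Full-scale range = 17 V.
Step size = 17/262144 V = 64.8499 µV.
|e|_max = LSB/2 = 32.42 µV.

32.42 µV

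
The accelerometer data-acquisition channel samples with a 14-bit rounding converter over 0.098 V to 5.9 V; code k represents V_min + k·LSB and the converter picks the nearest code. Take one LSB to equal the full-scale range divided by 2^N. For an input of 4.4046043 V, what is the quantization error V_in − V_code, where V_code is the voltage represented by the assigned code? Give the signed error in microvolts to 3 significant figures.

+78.3 µV

Range = 5.9 − (0.098) = 5.802 V. LSB = 5.802 V / 2^14 ≈ 354.1 µV.
Position in LSBs: (4.4046043 − (0.098)) × 16384/5.802 = 12161.2211; rounding gives k = 12161.
Reconstructed level: 0.098 + 12161 × 5.802/16384 V = 4.4045260010 V.
Error = V_in − V_code = 4.4046043 − (4.4045260010) = +78.3 µV.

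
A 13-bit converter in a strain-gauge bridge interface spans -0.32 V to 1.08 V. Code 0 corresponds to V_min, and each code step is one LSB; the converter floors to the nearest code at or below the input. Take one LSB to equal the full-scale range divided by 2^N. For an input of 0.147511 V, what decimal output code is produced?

2735

Full-scale range = 1.08 V − (-0.32 V) = 1.4 V. LSB = 1.4 V / 2^13 ≈ 170.9 µV.
V_in − V_min = 0.147511 − (-0.32) = 0.467511 V.
Divide by LSB: 0.467511 × 8192/1.4 = 2735.6072.
Truncating gives code 2735.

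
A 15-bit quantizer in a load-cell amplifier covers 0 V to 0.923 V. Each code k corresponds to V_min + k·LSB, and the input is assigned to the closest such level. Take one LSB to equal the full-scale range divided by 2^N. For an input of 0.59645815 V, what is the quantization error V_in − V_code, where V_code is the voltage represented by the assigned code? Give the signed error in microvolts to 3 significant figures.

Full-scale range = 0.923 V. LSB = 0.923 V / 2^15 ≈ 28.17 µV.
(0.59645815 − (0)) / LSB = 0.59645815 × 32768/0.923 = 21175.2337. Nearest integer: k = 21175.
V_code = 0 + (21175/32768) × 0.923 = 0.59645156860 V.
V_in − V_code = 0.59645815 − (0.59645156860) = +6.58 µV.

+6.58 µV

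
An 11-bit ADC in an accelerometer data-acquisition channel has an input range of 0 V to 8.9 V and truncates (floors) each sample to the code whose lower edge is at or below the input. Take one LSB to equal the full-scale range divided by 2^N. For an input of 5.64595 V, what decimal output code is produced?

Full-scale range = 8.9 V. LSB = 8.9 V / 2^11 ≈ 4.346 mV.
V_in − V_min = 5.64595 − (0) = 5.64595 V.
Divide by LSB: 5.64595 × 2048/8.9 = 1299.2029.
Truncating gives code 1299.

1299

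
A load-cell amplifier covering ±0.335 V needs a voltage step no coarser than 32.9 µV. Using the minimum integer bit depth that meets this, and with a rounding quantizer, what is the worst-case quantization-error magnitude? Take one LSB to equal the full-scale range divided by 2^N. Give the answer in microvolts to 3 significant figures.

10.2 µV

The full-scale span is 0.335 − (-0.335) = 0.67 V.
Need 2^N ≥ 0.67 V / 32.9 µV = 20360 → N_min = 15.
Step size = 0.67/32768 V = 20.447 µV.
Half an LSB is 10.2 µV.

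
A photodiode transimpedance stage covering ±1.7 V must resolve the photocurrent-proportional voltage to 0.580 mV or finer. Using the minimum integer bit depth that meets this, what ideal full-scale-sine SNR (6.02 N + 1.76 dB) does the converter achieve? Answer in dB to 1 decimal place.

The full-scale span is 1.7 − (-1.7) = 3.4 V.
Levels needed ≥ 3.4/0.580 mV = 5862. 2^13 = 8192 suffices, so N_min = 13.
Ideal SNR at N = 13: 6.02·13 + 1.76 = 80.0 dB.

80.0 dB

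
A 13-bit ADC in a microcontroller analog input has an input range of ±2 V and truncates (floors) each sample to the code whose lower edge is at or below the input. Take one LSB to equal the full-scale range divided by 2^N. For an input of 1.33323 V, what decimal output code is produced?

Full-scale range = 2 V − (-2 V) = 4 V. LSB = 4 V / 2^13 ≈ 488.3 µV.
(V_in − V_min) × 2^13/range = (1.33323 − (-2)) × 8192/4 = 6826.455.
Floor → code = 6826.

6826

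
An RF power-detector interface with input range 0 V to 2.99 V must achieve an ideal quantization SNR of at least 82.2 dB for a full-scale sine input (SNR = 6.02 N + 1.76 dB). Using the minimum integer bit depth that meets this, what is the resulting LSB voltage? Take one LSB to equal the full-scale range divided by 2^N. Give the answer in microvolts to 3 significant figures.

182 µV

V_FS = 2.99 V.
6.02 N + 1.76 ≥ 82.2 gives N ≥ 13.362, so the minimum integer is 14.
LSB = 2.99 V / 2^14 = 182 µV.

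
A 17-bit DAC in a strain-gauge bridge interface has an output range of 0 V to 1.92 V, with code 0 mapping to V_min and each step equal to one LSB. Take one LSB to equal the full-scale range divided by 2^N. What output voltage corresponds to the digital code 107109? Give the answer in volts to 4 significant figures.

V_FS = 1.92 V. LSB = 1.92 V / 2^17.
Output = V_min + (107109/131072) × range = 0 + 0.817177 × 1.92 V
      = 0 + 1.56898 = 1.56898 V.

1.569 V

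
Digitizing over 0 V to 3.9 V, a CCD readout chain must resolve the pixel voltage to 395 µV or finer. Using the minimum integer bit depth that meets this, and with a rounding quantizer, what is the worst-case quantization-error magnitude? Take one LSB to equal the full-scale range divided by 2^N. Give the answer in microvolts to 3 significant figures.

V_FS = 3.9 V.
Need 2^N ≥ 3.9 V / 395 µV = 9873 → N_min = 14.
Step size = 3.9/16384 V = 238.04 µV.
Half an LSB is 119 µV.

119 µV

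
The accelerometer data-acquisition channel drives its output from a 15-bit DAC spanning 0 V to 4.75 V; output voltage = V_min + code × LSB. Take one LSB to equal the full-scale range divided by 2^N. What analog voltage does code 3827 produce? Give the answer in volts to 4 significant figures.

V_FS = 4.75 V. LSB = 4.75 V / 2^15.
Output = V_min + (3827/32768) × range = 0 + 0.116791 × 4.75 V
      = 0 + 0.554756 = 0.554756 V.

0.5548 V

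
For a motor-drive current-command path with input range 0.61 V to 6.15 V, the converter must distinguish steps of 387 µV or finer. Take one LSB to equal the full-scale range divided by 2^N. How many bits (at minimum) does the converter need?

Range = 6.15 − (0.61) = 5.54 V.
Levels needed ≥ 5.54/387 µV = 14320. 2^14 = 16384 suffices, so N_min = 14.

14 bits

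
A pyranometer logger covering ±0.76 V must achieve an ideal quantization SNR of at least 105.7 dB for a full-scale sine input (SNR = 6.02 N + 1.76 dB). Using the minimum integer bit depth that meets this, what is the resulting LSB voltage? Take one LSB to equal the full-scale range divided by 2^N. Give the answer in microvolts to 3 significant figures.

The full-scale span is 0.76 − (-0.76) = 1.52 V.
N ≥ (105.7 − 1.76)/6.02 = 17.266 → N_min = 18.
Step size = 1.52/262144 V = 5.80 µV.

5.80 µV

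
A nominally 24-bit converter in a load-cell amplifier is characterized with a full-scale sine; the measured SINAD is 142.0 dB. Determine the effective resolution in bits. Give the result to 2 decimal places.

Inverting SNR = 6.02 N + 1.76: N_eff = (142.0 − 1.76)/6.02 = 23.2957.

23.30 bits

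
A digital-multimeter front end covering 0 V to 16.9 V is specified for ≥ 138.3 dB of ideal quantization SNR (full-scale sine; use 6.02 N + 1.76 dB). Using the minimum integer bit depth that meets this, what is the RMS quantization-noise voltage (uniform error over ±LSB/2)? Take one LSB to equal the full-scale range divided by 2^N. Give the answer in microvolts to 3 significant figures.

V_FS = 16.9 V.
6.02 N + 1.76 ≥ 138.3 gives N ≥ 22.681, so the minimum integer is 23.
LSB = 16.9 V / 2^23 = 2.0146 µV.
V_rms = LSB/√12 = 0.582 µV.

0.582 µV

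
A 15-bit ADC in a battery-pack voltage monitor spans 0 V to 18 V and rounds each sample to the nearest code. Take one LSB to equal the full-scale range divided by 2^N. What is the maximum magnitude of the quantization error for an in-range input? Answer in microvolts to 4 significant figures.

274.7 µV

Span = 18 V.
LSB = 18 V ÷ 2^15 = 18/32768 V = 0.549316 mV.
Worst-case error for round-to-nearest is half an LSB: 274.7 µV.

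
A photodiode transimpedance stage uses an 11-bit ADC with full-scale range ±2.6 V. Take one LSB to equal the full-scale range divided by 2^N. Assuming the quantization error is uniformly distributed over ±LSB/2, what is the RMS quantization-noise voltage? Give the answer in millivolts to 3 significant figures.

0.733 mV

The full-scale span is 2.6 − (-2.6) = 5.2 V.
LSB = 5.2 V ÷ 2^11 = 5.2/2048 V = 2.5391 mV.
For a uniform distribution on [−LSB/2, +LSB/2], V_rms = LSB/√12 = 2.5391 mV/3.4641 = 0.733 mV.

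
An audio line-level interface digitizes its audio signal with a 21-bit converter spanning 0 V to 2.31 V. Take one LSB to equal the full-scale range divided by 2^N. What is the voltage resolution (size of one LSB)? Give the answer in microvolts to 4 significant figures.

1.101 µV

Full-scale range = 2.31 V.
Number of codes = 2^21 = 2097152.
LSB = 2.31 V ÷ 2^21 = 2.31/2097152 V = 1.101 µV.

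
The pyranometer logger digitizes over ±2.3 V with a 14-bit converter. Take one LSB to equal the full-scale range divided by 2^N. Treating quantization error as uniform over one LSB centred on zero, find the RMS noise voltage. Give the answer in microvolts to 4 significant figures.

Span: 2.3 V − (-2.3 V) = 4.6 V.
Step size = 4.6/16384 V = 280.762 µV.
For a uniform distribution on [−LSB/2, +LSB/2], V_rms = LSB/√12 = 280.762 µV/3.4641 = 81.05 µV.

81.05 µV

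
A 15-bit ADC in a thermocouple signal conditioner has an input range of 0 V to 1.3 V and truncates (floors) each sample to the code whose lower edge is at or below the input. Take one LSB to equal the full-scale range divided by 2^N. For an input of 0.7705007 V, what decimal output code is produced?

19421

Full-scale range = 1.3 V. LSB = 1.3 V / 2^15 ≈ 39.67 µV.
code = ⌊(V_in − V_min)/LSB⌋ = ⌊(V_in − V_min) × 2^15 / range⌋
     = ⌊(0.7705007 − (0)) × 32768 / 1.3⌋ = ⌊0.7705007 × 32768/1.3⌋
     = ⌊19421.359⌋ = 19421.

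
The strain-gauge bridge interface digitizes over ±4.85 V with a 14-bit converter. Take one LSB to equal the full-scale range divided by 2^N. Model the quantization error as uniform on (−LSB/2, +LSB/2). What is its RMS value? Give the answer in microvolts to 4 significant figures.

170.9 µV

The full-scale span is 4.85 − (-4.85) = 9.7 V.
One LSB is 9.7 V / 16384 = 0.592041 mV.
V_rms = LSB/√12 = 0.592041 mV / √12 = 170.9 µV.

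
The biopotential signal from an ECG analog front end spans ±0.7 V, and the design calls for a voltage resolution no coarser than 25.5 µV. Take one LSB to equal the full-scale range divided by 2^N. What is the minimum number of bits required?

Full-scale range = 0.7 V − (-0.7 V) = 1.4 V.
Required number of levels: 1.4/25.5 µV = 54902; smallest N with 2^N ≥ that is 16.

16 bits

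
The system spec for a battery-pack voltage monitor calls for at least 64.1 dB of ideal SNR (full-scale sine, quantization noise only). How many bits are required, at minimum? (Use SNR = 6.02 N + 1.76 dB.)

11 bits

Solving 6.02 N ≥ 64.1 − 1.76: N ≥ 10.355. Round up → N = 11.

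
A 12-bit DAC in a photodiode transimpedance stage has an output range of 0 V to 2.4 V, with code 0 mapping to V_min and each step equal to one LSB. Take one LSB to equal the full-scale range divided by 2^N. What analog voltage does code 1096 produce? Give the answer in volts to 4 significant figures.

0.6422 V

V_FS = 2.4 V. LSB = 2.4 V / 2^12.
V_out = V_min + code × LSB = 0 V + 1096 × 2.4 V / 4096
      = 0 + 0.642188 = 0.642188 V.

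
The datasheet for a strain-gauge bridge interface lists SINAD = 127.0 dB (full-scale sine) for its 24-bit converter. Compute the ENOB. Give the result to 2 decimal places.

ENOB = (127.0 − 1.76)/6.02 = 20.8040 bits.

20.80 bits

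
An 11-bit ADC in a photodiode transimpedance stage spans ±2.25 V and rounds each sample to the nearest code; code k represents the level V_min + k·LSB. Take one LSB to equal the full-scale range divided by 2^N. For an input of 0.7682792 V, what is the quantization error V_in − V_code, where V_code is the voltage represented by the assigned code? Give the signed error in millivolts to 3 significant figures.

−0.764 mV

Full-scale range = 2.25 V − (-2.25 V) = 4.5 V. LSB = 4.5 V / 2^11 ≈ 2.197 mV.
(0.7682792 − (-2.25)) / LSB = 3.0182792 × 2048/4.5 = 1373.6524. Nearest integer: k = 1374.
Reconstructed level: -2.25 + 1374 × 4.5/2048 V = 0.7690429688 V.
e = 0.7682792 − (0.7690429688) = −0.764 mV.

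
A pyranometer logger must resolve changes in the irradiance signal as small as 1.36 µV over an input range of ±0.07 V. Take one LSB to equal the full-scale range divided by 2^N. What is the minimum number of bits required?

The full-scale span is 0.07 − (-0.07) = 0.14 V.
Required number of levels: 0.14/1.36 µV = 102940; smallest N with 2^N ≥ that is 17.

17 bits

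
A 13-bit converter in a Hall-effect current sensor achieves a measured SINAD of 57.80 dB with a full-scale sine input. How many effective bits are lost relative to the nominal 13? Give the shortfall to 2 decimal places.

ENOB = (SINAD − 1.76)/6.02 = (57.80 − 1.76)/6.02 = 9.3090 bits.
Shortfall = 13 − 9.3090 = 3.6910 bits.

3.69 bits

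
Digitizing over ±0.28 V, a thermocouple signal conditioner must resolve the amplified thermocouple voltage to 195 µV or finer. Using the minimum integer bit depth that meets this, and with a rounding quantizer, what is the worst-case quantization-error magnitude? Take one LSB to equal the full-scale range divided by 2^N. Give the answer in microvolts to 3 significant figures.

Range = 0.28 − (-0.28) = 0.56 V.
Required number of levels: 0.56/195 µV = 2871.8; smallest N with 2^N ≥ that is 12.
Step size = 0.56/4096 V = 136.72 µV.
Max error for round-to-nearest is LSB/2 = 68.4 µV.

68.4 µV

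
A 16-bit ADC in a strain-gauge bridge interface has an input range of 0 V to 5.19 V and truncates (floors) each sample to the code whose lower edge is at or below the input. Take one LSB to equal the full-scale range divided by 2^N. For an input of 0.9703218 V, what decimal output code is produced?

12252

Span = 5.19 V. LSB = 5.19 V / 2^16 ≈ 79.19 µV.
(V_in − V_min) × 2^16/range = (0.9703218 − (0)) × 65536/5.19 = 12252.603.
Floor → code = 12252.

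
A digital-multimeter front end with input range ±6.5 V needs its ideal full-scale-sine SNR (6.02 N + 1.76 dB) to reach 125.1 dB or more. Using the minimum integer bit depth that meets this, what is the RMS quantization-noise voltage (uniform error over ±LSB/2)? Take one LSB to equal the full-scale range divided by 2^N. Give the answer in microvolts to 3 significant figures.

The full-scale span is 6.5 − (-6.5) = 13 V.
N ≥ (125.1 − 1.76)/6.02 = 20.488 → N_min = 21.
LSB = 13 V ÷ 2^21 = 13/2097152 V = 6.1989 µV.
V_rms = LSB/√12 = 1.79 µV.

1.79 µV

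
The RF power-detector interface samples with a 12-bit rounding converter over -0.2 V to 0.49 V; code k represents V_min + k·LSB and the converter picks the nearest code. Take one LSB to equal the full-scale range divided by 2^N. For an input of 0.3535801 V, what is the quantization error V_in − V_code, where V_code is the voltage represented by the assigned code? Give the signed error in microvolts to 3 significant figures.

Full-scale range = 0.49 V − (-0.2 V) = 0.69 V. LSB = 0.69 V / 2^12 ≈ 168.5 µV.
Position in LSBs: (0.3535801 − (-0.2)) × 4096/0.69 = 3286.1798; rounding gives k = 3286.
V_code = V_min + k × range/2^12 = -0.2 + 3286 × 0.69/4096 = 0.3535498047 V.
e = 0.3535801 − (0.3535498047) = +30.3 µV.

+30.3 µV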